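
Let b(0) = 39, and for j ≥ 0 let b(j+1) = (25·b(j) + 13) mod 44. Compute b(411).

42

Listing terms: b(0) = 39, b(1) = 20, b(2) = 29, b(3) = 34, b(4) = 27, b(5) = 28, b(6) = 9, b(7) = 18, b(8) = 23, b(9) = 16, b(10) = 17, b(11) = 42, b(12) = 7, b(13) = 12, b(14) = 5, b(15) = 6, b(16) = 31, b(17) = 40, b(18) = 1, b(19) = 38, b(20) = 39.
Since b(20) = b(0) = 39, the sequence is periodic with period 20.
(411 - 0) mod 20 = 11, so b(411) = b(11) = 42.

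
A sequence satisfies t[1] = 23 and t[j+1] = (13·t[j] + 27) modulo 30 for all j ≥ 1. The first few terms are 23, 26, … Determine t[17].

t[1] = 23,  t[2] = 26,  t[3] = 5,  t[4] = 2,  t[5] = 23.
The sequence repeats with period 4.
So t[17] = t[1 + ((17-1) mod 4)] = t[1] = 23.

23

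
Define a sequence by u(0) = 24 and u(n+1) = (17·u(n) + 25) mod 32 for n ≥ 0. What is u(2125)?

u(0) = 24, u(1) = 17, u(2) = 26, u(3) = 19, u(4) = 28, u(5) = 21, u(6) = 30, u(7) = 23, u(8) = 0, u(9) = 25, u(10) = 2, u(11) = 27, u(12) = 4, u(13) = 29, u(14) = 6, u(15) = 31, u(16) = 8, u(17) = 1, u(18) = 10, u(19) = 3, u(20) = 12, u(21) = 5, u(22) = 14, u(23) = 7, u(24) = 16, u(25) = 9, u(26) = 18, u(27) = 11, u(28) = 20, u(29) = 13, u(30) = 22, u(31) = 15, u(32) = 24.
Since u(32) = u(0) = 24, the sequence is periodic with period 32.
(2125 - 0) mod 32 = 13, so u(2125) = u(13) = 29.

29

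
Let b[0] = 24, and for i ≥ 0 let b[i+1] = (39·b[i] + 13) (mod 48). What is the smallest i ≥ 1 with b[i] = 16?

2

Computing terms: b[0] = 24,  b[1] = 37,  b[2] = 16,  b[3] = 13,  b[4] = 40,  b[5] = 37.
Since b[5] = b[1] = 37, the sequence is eventually periodic: after a pre-period of length 1 it cycles with period 4.
The value 16 first appears (with i ≥ 1) at b[2].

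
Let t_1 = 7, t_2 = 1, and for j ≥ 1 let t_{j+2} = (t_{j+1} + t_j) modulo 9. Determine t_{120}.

Listing terms: t_1 = 7, t_2 = 1, t_3 = 8, t_4 = 0, t_5 = 8, t_6 = 8, t_7 = 7, t_8 = 6, t_9 = 4, t_{10} = 1, t_{11} = 5, t_{12} = 6, t_{13} = 2, t_{14} = 8, t_{15} = 1, t_{16} = 0, t_{17} = 1, t_{18} = 1, t_{19} = 2, t_{20} = 3, t_{21} = 5, t_{22} = 8, t_{23} = 4, t_{24} = 3, t_{25} = 7, t_{26} = 1.
Since (t_{25}, t_{26}) = (t_1, t_2) = (7, 1) (two consecutive terms determine the rest), the sequence is periodic with period 24.
(120 - 1) mod 24 = 23, so t_{120} = t_{24} = 3.

3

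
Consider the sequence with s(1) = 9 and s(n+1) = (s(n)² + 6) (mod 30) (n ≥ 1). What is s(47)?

We have s(1) = 9; s(2) = 27; s(3) = 15; s(4) = 21; s(5) = 27.
Since s(5) = s(2) = 27, the sequence is eventually periodic: after a pre-period of length 1 it cycles with period 3.
For n ≥ 2, s(n) depends only on (n - 2) mod 3. (47 - 2) mod 3 = 0, so s(47) = s(2) = 27.

27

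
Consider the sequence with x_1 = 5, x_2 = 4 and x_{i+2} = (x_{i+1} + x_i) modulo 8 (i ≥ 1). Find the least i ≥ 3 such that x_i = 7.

12

Listing terms: x_1 = 5; x_2 = 4; x_3 = 1; x_4 = 5; x_5 = 6; x_6 = 3; x_7 = 1; x_8 = 4; x_9 = 5; x_{10} = 1; x_{11} = 6; x_{12} = 7; x_{13} = 5; x_{14} = 4.
The sequence repeats with period 12.
The value 7 first appears (with i ≥ 3) at x_{12}.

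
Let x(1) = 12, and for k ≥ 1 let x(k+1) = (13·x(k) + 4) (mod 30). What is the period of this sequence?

12

x(1) = 12, x(2) = 10, x(3) = 14, x(4) = 6, x(5) = 22, x(6) = 20, x(7) = 24, x(8) = 16, x(9) = 2, x(10) = 0, x(11) = 4, x(12) = 26, x(13) = 12.
Since x(13) = x(1) = 12, the sequence is periodic with period 12.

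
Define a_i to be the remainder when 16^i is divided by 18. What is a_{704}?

a_1 = 16, a_2 = 4, a_3 = 10, a_4 = 16.
Since a_4 = a_1 = 16, the sequence is periodic with period 3.
So a_{704} = a_{1 + ((704-1) mod 3)} = a_2 = 4.

4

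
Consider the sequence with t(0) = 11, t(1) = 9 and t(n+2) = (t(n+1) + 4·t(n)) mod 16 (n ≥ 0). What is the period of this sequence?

t(0) = 11; t(1) = 9; t(2) = 5; t(3) = 9; t(4) = 13; t(5) = 1; t(6) = 5; t(7) = 9.
Since (t(6), t(7)) = (t(2), t(3)) = (5, 9) (two consecutive terms determine the rest), the sequence is eventually periodic: after a pre-period of length 2 it cycles with period 4.

4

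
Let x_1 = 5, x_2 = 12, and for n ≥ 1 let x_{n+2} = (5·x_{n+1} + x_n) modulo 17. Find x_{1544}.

x_1 = 5; x_2 = 12; x_3 = 14; x_4 = 14; x_5 = 16; x_6 = 9; x_7 = 10; x_8 = 8; x_9 = 16; x_{10} = 3; x_{11} = 14; x_{12} = 5; x_{13} = 5; x_{14} = 13; x_{15} = 2; x_{16} = 6; x_{17} = 15; x_{18} = 13; x_{19} = 12; x_{20} = 5; x_{21} = 3; x_{22} = 3; x_{23} = 1; x_{24} = 8; x_{25} = 7; x_{26} = 9; x_{27} = 1; x_{28} = 14; x_{29} = 3; x_{30} = 12; x_{31} = 12; x_{32} = 4; x_{33} = 15; x_{34} = 11; x_{35} = 2; x_{36} = 4; x_{37} = 5; x_{38} = 12.
The sequence repeats with period 36.
(1544 - 1) mod 36 = 31, so x_{1544} = x_{32} = 4.

4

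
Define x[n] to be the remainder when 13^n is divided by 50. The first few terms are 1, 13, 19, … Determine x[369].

23

Computing terms: x[0] = 1,  x[1] = 13,  x[2] = 19,  x[3] = 47,  x[4] = 11,  x[5] = 43,  x[6] = 9,  x[7] = 17,  x[8] = 21,  x[9] = 23,  x[10] = 49,  x[11] = 37,  x[12] = 31,  x[13] = 3,  x[14] = 39,  x[15] = 7,  x[16] = 41,  x[17] = 33,  x[18] = 29,  x[19] = 27,  x[20] = 1.
The sequence repeats with period 20.
(369 - 0) mod 20 = 9, so x[369] = x[9] = 23.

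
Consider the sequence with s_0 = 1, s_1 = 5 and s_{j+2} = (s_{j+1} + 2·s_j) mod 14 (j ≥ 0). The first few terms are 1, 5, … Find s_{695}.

9

Listing terms: s_0 = 1,  s_1 = 5,  s_2 = 7,  s_3 = 3,  s_4 = 3,  s_5 = 9,  s_6 = 1,  s_7 = 5.
Since (s_6, s_7) = (s_0, s_1) = (1, 5) (two consecutive terms determine the rest), the sequence is periodic with period 6.
So s_{695} = s_{0 + ((695-0) mod 6)} = s_5 = 9.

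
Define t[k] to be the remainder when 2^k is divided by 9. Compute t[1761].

8

Computing terms: t[1] = 2,  t[2] = 4,  t[3] = 8,  t[4] = 7,  t[5] = 5,  t[6] = 1,  t[7] = 2.
The sequence repeats with period 6.
(1761 - 1) mod 6 = 2, so t[1761] = t[3] = 8.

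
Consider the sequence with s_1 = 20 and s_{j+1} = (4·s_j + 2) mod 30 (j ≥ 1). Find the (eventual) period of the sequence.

s_1 = 20, s_2 = 22, s_3 = 0, s_4 = 2, s_5 = 10, s_6 = 12, s_7 = 20.
Since s_7 = s_1 = 20, the sequence is periodic with period 6.

6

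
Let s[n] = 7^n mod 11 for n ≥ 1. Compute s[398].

s[1] = 7, s[2] = 5, s[3] = 2, s[4] = 3, s[5] = 10, s[6] = 4, s[7] = 6, s[8] = 9, s[9] = 8, s[10] = 1, s[11] = 7.
The sequence repeats with period 10.
So s[398] = s[1 + ((398-1) mod 10)] = s[8] = 9.

9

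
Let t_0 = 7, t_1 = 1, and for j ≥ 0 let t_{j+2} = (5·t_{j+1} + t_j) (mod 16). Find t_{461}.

14

Listing terms: t_0 = 7,  t_1 = 1,  t_2 = 12,  t_3 = 13,  t_4 = 13,  t_5 = 14,  t_6 = 3,  t_7 = 13,  t_8 = 4,  t_9 = 1,  t_{10} = 9,  t_{11} = 14,  t_{12} = 15,  t_{13} = 9,  t_{14} = 12,  t_{15} = 5,  t_{16} = 5,  t_{17} = 14,  t_{18} = 11,  t_{19} = 5,  t_{20} = 4,  t_{21} = 9,  t_{22} = 1,  t_{23} = 14,  t_{24} = 7,  t_{25} = 1.
The sequence repeats with period 24.
So t_{461} = t_{0 + ((461-0) mod 24)} = t_5 = 14.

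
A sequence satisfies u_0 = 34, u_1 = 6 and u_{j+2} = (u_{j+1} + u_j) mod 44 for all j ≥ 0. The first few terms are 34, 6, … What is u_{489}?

38

u_0 = 34,  u_1 = 6,  u_2 = 40,  u_3 = 2,  u_4 = 42,  u_5 = 0,  u_6 = 42,  u_7 = 42,  u_8 = 40,  u_9 = 38,  u_{10} = 34,  u_{11} = 28,  u_{12} = 18,  u_{13} = 2,  u_{14} = 20,  u_{15} = 22,  u_{16} = 42,  u_{17} = 20,  u_{18} = 18,  u_{19} = 38,  u_{20} = 12,  u_{21} = 6,  u_{22} = 18,  u_{23} = 24,  u_{24} = 42,  u_{25} = 22,  u_{26} = 20,  u_{27} = 42,  u_{28} = 18,  u_{29} = 16,  u_{30} = 34,  u_{31} = 6.
The sequence repeats with period 30.
(489 - 0) mod 30 = 9, so u_{489} = u_9 = 38.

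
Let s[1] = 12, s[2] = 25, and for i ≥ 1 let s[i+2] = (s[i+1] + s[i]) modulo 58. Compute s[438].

We have s[1] = 12,  s[2] = 25,  s[3] = 37,  s[4] = 4,  s[5] = 41,  s[6] = 45,  s[7] = 28,  s[8] = 15,  s[9] = 43,  s[10] = 0,  s[11] = 43,  s[12] = 43,  s[13] = 28,  s[14] = 13,  s[15] = 41,  s[16] = 54,  s[17] = 37,  s[18] = 33,  s[19] = 12,  s[20] = 45,  s[21] = 57,  s[22] = 44,  s[23] = 43,  s[24] = 29,  s[25] = 14,  s[26] = 43,  s[27] = 57,  s[28] = 42,  s[29] = 41,  s[30] = 25,  s[31] = 8,  s[32] = 33,  s[33] = 41,  s[34] = 16,  s[35] = 57,  s[36] = 15,  s[37] = 14,  s[38] = 29,  s[39] = 43,  s[40] = 14,  s[41] = 57,  s[42] = 13,  s[43] = 12,  s[44] = 25.
The sequence repeats with period 42.
(438 - 1) mod 42 = 17, so s[438] = s[18] = 33.

33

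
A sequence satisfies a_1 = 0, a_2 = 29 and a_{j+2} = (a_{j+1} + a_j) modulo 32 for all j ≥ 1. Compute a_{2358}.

Listing terms: a_1 = 0; a_2 = 29; a_3 = 29; a_4 = 26; a_5 = 23; a_6 = 17; a_7 = 8; a_8 = 25; a_9 = 1; a_{10} = 26; a_{11} = 27; a_{12} = 21; a_{13} = 16; a_{14} = 5; a_{15} = 21; a_{16} = 26; a_{17} = 15; a_{18} = 9; a_{19} = 24; a_{20} = 1; a_{21} = 25; a_{22} = 26; a_{23} = 19; a_{24} = 13; a_{25} = 0; a_{26} = 13; a_{27} = 13; a_{28} = 26; a_{29} = 7; a_{30} = 1; a_{31} = 8; a_{32} = 9; a_{33} = 17; a_{34} = 26; a_{35} = 11; a_{36} = 5; a_{37} = 16; a_{38} = 21; a_{39} = 5; a_{40} = 26; a_{41} = 31; a_{42} = 25; a_{43} = 24; a_{44} = 17; a_{45} = 9; a_{46} = 26; a_{47} = 3; a_{48} = 29; a_{49} = 0; a_{50} = 29.
Since (a_{49}, a_{50}) = (a_1, a_2) = (0, 29) (two consecutive terms determine the rest), the sequence is periodic with period 48.
So a_{2358} = a_{1 + ((2358-1) mod 48)} = a_6 = 17.

17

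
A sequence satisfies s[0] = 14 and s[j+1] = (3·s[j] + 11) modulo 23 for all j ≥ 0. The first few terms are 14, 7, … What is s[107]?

We have s[0] = 14; s[1] = 7; s[2] = 9; s[3] = 15; s[4] = 10; s[5] = 18; s[6] = 19; s[7] = 22; s[8] = 8; s[9] = 12; s[10] = 1; s[11] = 14.
Since s[11] = s[0] = 14, the sequence is periodic with period 11.
So s[107] = s[0 + ((107-0) mod 11)] = s[8] = 8.

8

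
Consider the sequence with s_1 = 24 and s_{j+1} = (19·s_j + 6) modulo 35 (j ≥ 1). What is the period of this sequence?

6

Listing terms: s_1 = 24,  s_2 = 7,  s_3 = 34,  s_4 = 22,  s_5 = 4,  s_6 = 12,  s_7 = 24.
Since s_7 = s_1 = 24, the sequence is periodic with period 6.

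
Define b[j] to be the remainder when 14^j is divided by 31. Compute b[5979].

4

Computing terms: b[1] = 14,  b[2] = 10,  b[3] = 16,  b[4] = 7,  b[5] = 5,  b[6] = 8,  b[7] = 19,  b[8] = 18,  b[9] = 4,  b[10] = 25,  b[11] = 9,  b[12] = 2,  b[13] = 28,  b[14] = 20,  b[15] = 1,  b[16] = 14.
The sequence repeats with period 15.
(5979 - 1) mod 15 = 8, so b[5979] = b[9] = 4.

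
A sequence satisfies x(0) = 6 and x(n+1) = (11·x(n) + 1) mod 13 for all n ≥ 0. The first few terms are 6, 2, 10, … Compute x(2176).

0

Computing terms: x(0) = 6; x(1) = 2; x(2) = 10; x(3) = 7; x(4) = 0; x(5) = 1; x(6) = 12; x(7) = 3; x(8) = 8; x(9) = 11; x(10) = 5; x(11) = 4; x(12) = 6.
Since x(12) = x(0) = 6, the sequence is periodic with period 12.
So x(2176) = x(0 + ((2176-0) mod 12)) = x(4) = 0.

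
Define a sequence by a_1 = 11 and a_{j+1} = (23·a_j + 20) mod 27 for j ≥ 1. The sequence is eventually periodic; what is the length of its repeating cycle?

18

a_1 = 11, a_2 = 3, a_3 = 8, a_4 = 15, a_5 = 14, a_6 = 18, a_7 = 2, a_8 = 12, a_9 = 26, a_{10} = 24, a_{11} = 5, a_{12} = 0, a_{13} = 20, a_{14} = 21, a_{15} = 17, a_{16} = 6, a_{17} = 23, a_{18} = 9, a_{19} = 11.
The sequence repeats with period 18.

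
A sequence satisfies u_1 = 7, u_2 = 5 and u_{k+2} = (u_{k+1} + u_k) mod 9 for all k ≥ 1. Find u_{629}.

We have u_1 = 7, u_2 = 5, u_3 = 3, u_4 = 8, u_5 = 2, u_6 = 1, u_7 = 3, u_8 = 4, u_9 = 7, u_{10} = 2, u_{11} = 0, u_{12} = 2, u_{13} = 2, u_{14} = 4, u_{15} = 6, u_{16} = 1, u_{17} = 7, u_{18} = 8, u_{19} = 6, u_{20} = 5, u_{21} = 2, u_{22} = 7, u_{23} = 0, u_{24} = 7, u_{25} = 7, u_{26} = 5.
The sequence repeats with period 24.
So u_{629} = u_{1 + ((629-1) mod 24)} = u_5 = 2.

2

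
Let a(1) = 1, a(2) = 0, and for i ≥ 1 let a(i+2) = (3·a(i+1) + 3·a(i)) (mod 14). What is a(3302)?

Computing terms: a(1) = 1; a(2) = 0; a(3) = 3; a(4) = 9; a(5) = 8; a(6) = 9; a(7) = 9; a(8) = 12; a(9) = 7; a(10) = 1; a(11) = 10; a(12) = 5; a(13) = 3; a(14) = 10; a(15) = 11; a(16) = 7; a(17) = 12; a(18) = 1; a(19) = 11; a(20) = 8; a(21) = 1; a(22) = 13; a(23) = 0; a(24) = 11; a(25) = 5; a(26) = 6; a(27) = 5; a(28) = 5; a(29) = 2; a(30) = 7; a(31) = 13; a(32) = 4; a(33) = 9; a(34) = 11; a(35) = 4; a(36) = 3; a(37) = 7; a(38) = 2; a(39) = 13; a(40) = 3; a(41) = 6; a(42) = 13; a(43) = 1; a(44) = 0.
The sequence repeats with period 42.
So a(3302) = a(1 + ((3302-1) mod 42)) = a(26) = 6.

6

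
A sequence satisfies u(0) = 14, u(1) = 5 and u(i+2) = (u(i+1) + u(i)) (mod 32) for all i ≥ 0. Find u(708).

14

Computing terms: u(0) = 14, u(1) = 5, u(2) = 19, u(3) = 24, u(4) = 11, u(5) = 3, u(6) = 14, u(7) = 17, u(8) = 31, u(9) = 16, u(10) = 15, u(11) = 31, u(12) = 14, u(13) = 13, u(14) = 27, u(15) = 8, u(16) = 3, u(17) = 11, u(18) = 14, u(19) = 25, u(20) = 7, u(21) = 0, u(22) = 7, u(23) = 7, u(24) = 14, u(25) = 21, u(26) = 3, u(27) = 24, u(28) = 27, u(29) = 19, u(30) = 14, u(31) = 1, u(32) = 15, u(33) = 16, u(34) = 31, u(35) = 15, u(36) = 14, u(37) = 29, u(38) = 11, u(39) = 8, u(40) = 19, u(41) = 27, u(42) = 14, u(43) = 9, u(44) = 23, u(45) = 0, u(46) = 23, u(47) = 23, u(48) = 14, u(49) = 5.
Since (u(48), u(49)) = (u(0), u(1)) = (14, 5) (two consecutive terms determine the rest), the sequence is periodic with period 48.
So u(708) = u(0 + ((708-0) mod 48)) = u(36) = 14.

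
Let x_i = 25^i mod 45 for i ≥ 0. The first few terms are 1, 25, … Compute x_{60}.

10

x_0 = 1, x_1 = 25, x_2 = 40, x_3 = 10, x_4 = 25.
Since x_4 = x_1 = 25, the sequence is eventually periodic: after a pre-period of length 1 it cycles with period 3.
For i ≥ 1, x_i depends only on (i - 1) mod 3. (60 - 1) mod 3 = 2, so x_{60} = x_3 = 10.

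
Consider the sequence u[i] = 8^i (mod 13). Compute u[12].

Listing terms: u[0] = 1; u[1] = 8; u[2] = 12; u[3] = 5; u[4] = 1.
Since u[4] = u[0] = 1, the sequence is periodic with period 4.
So u[12] = u[0 + ((12-0) mod 4)] = u[0] = 1.

1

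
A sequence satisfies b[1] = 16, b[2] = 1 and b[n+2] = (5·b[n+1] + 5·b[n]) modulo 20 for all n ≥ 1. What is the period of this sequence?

Computing terms: b[1] = 16; b[2] = 1; b[3] = 5; b[4] = 10; b[5] = 15; b[6] = 5; b[7] = 0; b[8] = 5; b[9] = 5; b[10] = 10.
Since (b[9], b[10]) = (b[3], b[4]) = (5, 10) (two consecutive terms determine the rest), the sequence is eventually periodic: after a pre-period of length 2 it cycles with period 6.

6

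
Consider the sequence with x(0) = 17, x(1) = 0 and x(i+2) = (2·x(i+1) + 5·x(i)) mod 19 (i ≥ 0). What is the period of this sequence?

18

We have x(0) = 17, x(1) = 0, x(2) = 9, x(3) = 18, x(4) = 5, x(5) = 5, x(6) = 16, x(7) = 0, x(8) = 4, x(9) = 8, x(10) = 17, x(11) = 17, x(12) = 5, x(13) = 0, x(14) = 6, x(15) = 12, x(16) = 16, x(17) = 16, x(18) = 17, x(19) = 0.
The sequence repeats with period 18.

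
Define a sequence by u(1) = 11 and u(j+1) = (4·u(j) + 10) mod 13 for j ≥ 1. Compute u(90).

Computing terms: u(1) = 11,  u(2) = 2,  u(3) = 5,  u(4) = 4,  u(5) = 0,  u(6) = 10,  u(7) = 11.
Since u(7) = u(1) = 11, the sequence is periodic with period 6.
So u(90) = u(1 + ((90-1) mod 6)) = u(6) = 10.

10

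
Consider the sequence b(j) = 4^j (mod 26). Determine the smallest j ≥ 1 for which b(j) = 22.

b(0) = 1; b(1) = 4; b(2) = 16; b(3) = 12; b(4) = 22; b(5) = 10; b(6) = 14; b(7) = 4.
Since b(7) = b(1) = 4, the sequence is eventually periodic: after a pre-period of length 1 it cycles with period 6.
The value 22 first appears (with j ≥ 1) at b(4).

4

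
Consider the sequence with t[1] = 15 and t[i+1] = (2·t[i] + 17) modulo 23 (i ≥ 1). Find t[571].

14

t[1] = 15,  t[2] = 1,  t[3] = 19,  t[4] = 9,  t[5] = 12,  t[6] = 18,  t[7] = 7,  t[8] = 8,  t[9] = 10,  t[10] = 14,  t[11] = 22,  t[12] = 15.
The sequence repeats with period 11.
So t[571] = t[1 + ((571-1) mod 11)] = t[10] = 14.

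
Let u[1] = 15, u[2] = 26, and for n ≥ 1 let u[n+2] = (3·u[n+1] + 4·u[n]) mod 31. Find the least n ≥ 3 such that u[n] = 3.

10

u[1] = 15, u[2] = 26, u[3] = 14, u[4] = 22, u[5] = 29, u[6] = 20, u[7] = 21, u[8] = 19, u[9] = 17, u[10] = 3, u[11] = 15, u[12] = 26.
The sequence repeats with period 10.
The value 3 first appears (with n ≥ 3) at u[10].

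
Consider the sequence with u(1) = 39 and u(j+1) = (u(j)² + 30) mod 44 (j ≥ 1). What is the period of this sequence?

3

We have u(1) = 39, u(2) = 11, u(3) = 19, u(4) = 39.
Since u(4) = u(1) = 39, the sequence is periodic with period 3.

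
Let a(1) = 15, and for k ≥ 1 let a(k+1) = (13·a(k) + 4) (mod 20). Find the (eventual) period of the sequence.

Listing terms: a(1) = 15; a(2) = 19; a(3) = 11; a(4) = 7; a(5) = 15.
Since a(5) = a(1) = 15, the sequence is periodic with period 4.

4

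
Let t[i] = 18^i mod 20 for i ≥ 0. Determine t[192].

16

Computing terms: t[0] = 1,  t[1] = 18,  t[2] = 4,  t[3] = 12,  t[4] = 16,  t[5] = 8,  t[6] = 4.
Since t[6] = t[2] = 4, the sequence is eventually periodic: after a pre-period of length 2 it cycles with period 4.
For i ≥ 2, t[i] depends only on (i - 2) mod 4. (192 - 2) mod 4 = 2, so t[192] = t[4] = 16.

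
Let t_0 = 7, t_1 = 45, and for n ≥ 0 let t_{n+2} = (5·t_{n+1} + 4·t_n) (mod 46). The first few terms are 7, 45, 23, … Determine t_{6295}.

t_0 = 7; t_1 = 45; t_2 = 23; t_3 = 19; t_4 = 3; t_5 = 45; t_6 = 7; t_7 = 31; t_8 = 45; t_9 = 27; t_{10} = 39; t_{11} = 27; t_{12} = 15; t_{13} = 45; t_{14} = 9; t_{15} = 41; t_{16} = 11; t_{17} = 35; t_{18} = 35; t_{19} = 39; t_{20} = 13; t_{21} = 37; t_{22} = 7; t_{23} = 45.
The sequence repeats with period 22.
So t_{6295} = t_{0 + ((6295-0) mod 22)} = t_3 = 19.

19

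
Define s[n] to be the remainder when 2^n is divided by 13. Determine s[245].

6

Listing terms: s[0] = 1, s[1] = 2, s[2] = 4, s[3] = 8, s[4] = 3, s[5] = 6, s[6] = 12, s[7] = 11, s[8] = 9, s[9] = 5, s[10] = 10, s[11] = 7, s[12] = 1.
The sequence repeats with period 12.
(245 - 0) mod 12 = 5, so s[245] = s[5] = 6.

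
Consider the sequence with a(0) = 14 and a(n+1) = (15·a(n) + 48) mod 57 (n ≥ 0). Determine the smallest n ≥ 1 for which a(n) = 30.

1

Listing terms: a(0) = 14,  a(1) = 30,  a(2) = 42,  a(3) = 51,  a(4) = 15,  a(5) = 45,  a(6) = 39,  a(7) = 6,  a(8) = 24,  a(9) = 9,  a(10) = 12,  a(11) = 0,  a(12) = 48,  a(13) = 27,  a(14) = 54,  a(15) = 3,  a(16) = 36,  a(17) = 18,  a(18) = 33,  a(19) = 30.
Since a(19) = a(1) = 30, the sequence is eventually periodic: after a pre-period of length 1 it cycles with period 18.
The value 30 first appears (with n ≥ 1) at a(1).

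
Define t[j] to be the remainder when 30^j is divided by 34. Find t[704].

t[0] = 1, t[1] = 30, t[2] = 16, t[3] = 4, t[4] = 18, t[5] = 30.
Since t[5] = t[1] = 30, the sequence is eventually periodic: after a pre-period of length 1 it cycles with period 4.
For j ≥ 1, t[j] depends only on (j - 1) mod 4. (704 - 1) mod 4 = 3, so t[704] = t[4] = 18.

18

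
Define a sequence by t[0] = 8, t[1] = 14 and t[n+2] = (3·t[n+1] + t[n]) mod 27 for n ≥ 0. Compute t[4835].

Listing terms: t[0] = 8, t[1] = 14, t[2] = 23, t[3] = 2, t[4] = 2, t[5] = 8, t[6] = 26, t[7] = 5, t[8] = 14, t[9] = 20, t[10] = 20, t[11] = 26, t[12] = 17, t[13] = 23, t[14] = 5, t[15] = 11, t[16] = 11, t[17] = 17, t[18] = 8, t[19] = 14.
The sequence repeats with period 18.
(4835 - 0) mod 18 = 11, so t[4835] = t[11] = 26.

26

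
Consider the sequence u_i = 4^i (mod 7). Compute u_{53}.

We have u_1 = 4,  u_2 = 2,  u_3 = 1,  u_4 = 4.
The sequence repeats with period 3.
(53 - 1) mod 3 = 1, so u_{53} = u_2 = 2.

2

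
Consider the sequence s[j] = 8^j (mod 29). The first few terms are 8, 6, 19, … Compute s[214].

s[1] = 8, s[2] = 6, s[3] = 19, s[4] = 7, s[5] = 27, s[6] = 13, s[7] = 17, s[8] = 20, s[9] = 15, s[10] = 4, s[11] = 3, s[12] = 24, s[13] = 18, s[14] = 28, s[15] = 21, s[16] = 23, s[17] = 10, s[18] = 22, s[19] = 2, s[20] = 16, s[21] = 12, s[22] = 9, s[23] = 14, s[24] = 25, s[25] = 26, s[26] = 5, s[27] = 11, s[28] = 1, s[29] = 8.
The sequence repeats with period 28.
(214 - 1) mod 28 = 17, so s[214] = s[18] = 22.

22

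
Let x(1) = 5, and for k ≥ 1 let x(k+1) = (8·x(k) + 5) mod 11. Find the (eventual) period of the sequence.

Computing terms: x(1) = 5; x(2) = 1; x(3) = 2; x(4) = 10; x(5) = 8; x(6) = 3; x(7) = 7; x(8) = 6; x(9) = 9; x(10) = 0; x(11) = 5.
The sequence repeats with period 10.

10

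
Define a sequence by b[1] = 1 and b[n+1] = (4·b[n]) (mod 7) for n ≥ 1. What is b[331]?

1

Listing terms: b[1] = 1,  b[2] = 4,  b[3] = 2,  b[4] = 1.
The sequence repeats with period 3.
So b[331] = b[1 + ((331-1) mod 3)] = b[1] = 1.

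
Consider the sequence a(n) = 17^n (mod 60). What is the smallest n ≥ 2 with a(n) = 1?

4

a(1) = 17,  a(2) = 49,  a(3) = 53,  a(4) = 1,  a(5) = 17.
Since a(5) = a(1) = 17, the sequence is periodic with period 4.
The value 1 first appears (with n ≥ 2) at a(4).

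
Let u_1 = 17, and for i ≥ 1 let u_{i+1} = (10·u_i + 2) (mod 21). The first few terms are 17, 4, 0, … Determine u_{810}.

u_1 = 17,  u_2 = 4,  u_3 = 0,  u_4 = 2,  u_5 = 1,  u_6 = 12,  u_7 = 17.
The sequence repeats with period 6.
So u_{810} = u_{1 + ((810-1) mod 6)} = u_6 = 12.

12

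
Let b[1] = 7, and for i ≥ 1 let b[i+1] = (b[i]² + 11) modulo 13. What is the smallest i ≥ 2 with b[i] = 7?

Listing terms: b[1] = 7,  b[2] = 8,  b[3] = 10,  b[4] = 7.
The sequence repeats with period 3.
The value 7 next appears (with i ≥ 2) at b[4].

4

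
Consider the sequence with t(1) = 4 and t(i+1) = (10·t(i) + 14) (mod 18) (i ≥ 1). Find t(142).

16

Listing terms: t(1) = 4, t(2) = 0, t(3) = 14, t(4) = 10, t(5) = 6, t(6) = 2, t(7) = 16, t(8) = 12, t(9) = 8, t(10) = 4.
Since t(10) = t(1) = 4, the sequence is periodic with period 9.
So t(142) = t(1 + ((142-1) mod 9)) = t(7) = 16.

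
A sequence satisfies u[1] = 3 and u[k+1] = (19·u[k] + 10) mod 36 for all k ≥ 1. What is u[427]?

Listing terms: u[1] = 3, u[2] = 31, u[3] = 23, u[4] = 15, u[5] = 7, u[6] = 35, u[7] = 27, u[8] = 19, u[9] = 11, u[10] = 3.
Since u[10] = u[1] = 3, the sequence is periodic with period 9.
(427 - 1) mod 9 = 3, so u[427] = u[4] = 15.

15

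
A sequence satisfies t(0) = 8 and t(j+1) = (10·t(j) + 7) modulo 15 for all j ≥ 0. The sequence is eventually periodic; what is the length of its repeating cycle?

3

We have t(0) = 8, t(1) = 12, t(2) = 7, t(3) = 2, t(4) = 12.
Since t(4) = t(1) = 12, the sequence is eventually periodic: after a pre-period of length 1 it cycles with period 3.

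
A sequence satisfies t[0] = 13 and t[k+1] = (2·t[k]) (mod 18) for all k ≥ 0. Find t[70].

Listing terms: t[0] = 13,  t[1] = 8,  t[2] = 16,  t[3] = 14,  t[4] = 10,  t[5] = 2,  t[6] = 4,  t[7] = 8.
Since t[7] = t[1] = 8, the sequence is eventually periodic: after a pre-period of length 1 it cycles with period 6.
For k ≥ 1, t[k] depends only on (k - 1) mod 6. (70 - 1) mod 6 = 3, so t[70] = t[4] = 10.

10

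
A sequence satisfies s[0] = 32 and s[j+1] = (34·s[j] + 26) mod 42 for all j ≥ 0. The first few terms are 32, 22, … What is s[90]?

32

We have s[0] = 32,  s[1] = 22,  s[2] = 18,  s[3] = 8,  s[4] = 4,  s[5] = 36,  s[6] = 32.
The sequence repeats with period 6.
So s[90] = s[0 + ((90-0) mod 6)] = s[0] = 32.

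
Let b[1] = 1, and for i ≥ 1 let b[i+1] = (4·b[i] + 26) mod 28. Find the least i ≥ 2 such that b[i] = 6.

Computing terms: b[1] = 1, b[2] = 2, b[3] = 6, b[4] = 22, b[5] = 2.
Since b[5] = b[2] = 2, the sequence is eventually periodic: after a pre-period of length 1 it cycles with period 3.
The value 6 first appears (with i ≥ 2) at b[3].

3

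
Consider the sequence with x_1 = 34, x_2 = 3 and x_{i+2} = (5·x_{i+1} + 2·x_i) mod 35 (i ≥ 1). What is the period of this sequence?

48

Computing terms: x_1 = 34; x_2 = 3; x_3 = 13; x_4 = 1; x_5 = 31; x_6 = 17; x_7 = 7; x_8 = 34; x_9 = 9; x_{10} = 8; x_{11} = 23; x_{12} = 26; x_{13} = 1; x_{14} = 22; x_{15} = 7; x_{16} = 9; x_{17} = 24; x_{18} = 33; x_{19} = 3; x_{20} = 11; x_{21} = 26; x_{22} = 12; x_{23} = 7; x_{24} = 24; x_{25} = 29; x_{26} = 18; x_{27} = 8; x_{28} = 6; x_{29} = 11; x_{30} = 32; x_{31} = 7; x_{32} = 29; x_{33} = 19; x_{34} = 13; x_{35} = 33; x_{36} = 16; x_{37} = 6; x_{38} = 27; x_{39} = 7; x_{40} = 19; x_{41} = 4; x_{42} = 23; x_{43} = 18; x_{44} = 31; x_{45} = 16; x_{46} = 2; x_{47} = 7; x_{48} = 4; x_{49} = 34; x_{50} = 3.
Since (x_{49}, x_{50}) = (x_1, x_2) = (34, 3) (two consecutive terms determine the rest), the sequence is periodic with period 48.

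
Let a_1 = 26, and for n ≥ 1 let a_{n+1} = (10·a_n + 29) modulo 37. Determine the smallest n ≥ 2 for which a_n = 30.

2

We have a_1 = 26; a_2 = 30; a_3 = 33; a_4 = 26.
The sequence repeats with period 3.
The value 30 first appears (with n ≥ 2) at a_2.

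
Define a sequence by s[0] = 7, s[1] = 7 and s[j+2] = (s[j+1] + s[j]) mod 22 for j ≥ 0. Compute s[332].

Listing terms: s[0] = 7,  s[1] = 7,  s[2] = 14,  s[3] = 21,  s[4] = 13,  s[5] = 12,  s[6] = 3,  s[7] = 15,  s[8] = 18,  s[9] = 11,  s[10] = 7,  s[11] = 18,  s[12] = 3,  s[13] = 21,  s[14] = 2,  s[15] = 1,  s[16] = 3,  s[17] = 4,  s[18] = 7,  s[19] = 11,  s[20] = 18,  s[21] = 7,  s[22] = 3,  s[23] = 10,  s[24] = 13,  s[25] = 1,  s[26] = 14,  s[27] = 15,  s[28] = 7,  s[29] = 0,  s[30] = 7,  s[31] = 7.
The sequence repeats with period 30.
So s[332] = s[0 + ((332-0) mod 30)] = s[2] = 14.

14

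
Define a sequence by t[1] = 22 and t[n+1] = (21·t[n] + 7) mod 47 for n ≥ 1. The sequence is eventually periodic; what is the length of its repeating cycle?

Computing terms: t[1] = 22; t[2] = 46; t[3] = 33; t[4] = 42; t[5] = 43; t[6] = 17; t[7] = 35; t[8] = 37; t[9] = 32; t[10] = 21; t[11] = 25; t[12] = 15; t[13] = 40; t[14] = 1; t[15] = 28; t[16] = 31; t[17] = 0; t[18] = 7; t[19] = 13; t[20] = 45; t[21] = 12; t[22] = 24; t[23] = 41; t[24] = 22.
Since t[24] = t[1] = 22, the sequence is periodic with period 23.

23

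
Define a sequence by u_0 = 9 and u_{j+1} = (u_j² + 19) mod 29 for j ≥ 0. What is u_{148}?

18

Computing terms: u_0 = 9,  u_1 = 13,  u_2 = 14,  u_3 = 12,  u_4 = 18,  u_5 = 24,  u_6 = 15,  u_7 = 12.
Since u_7 = u_3 = 12, the sequence is eventually periodic: after a pre-period of length 3 it cycles with period 4.
For j ≥ 3, u_j depends only on (j - 3) mod 4. (148 - 3) mod 4 = 1, so u_{148} = u_4 = 18.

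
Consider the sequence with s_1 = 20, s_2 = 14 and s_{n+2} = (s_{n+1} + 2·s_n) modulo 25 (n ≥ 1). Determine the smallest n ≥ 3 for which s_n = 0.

s_1 = 20; s_2 = 14; s_3 = 4; s_4 = 7; s_5 = 15; s_6 = 4; s_7 = 9; s_8 = 17; s_9 = 10; s_{10} = 19; s_{11} = 14; s_{12} = 2; s_{13} = 5; s_{14} = 9; s_{15} = 19; s_{16} = 12; s_{17} = 0; s_{18} = 24; s_{19} = 24; s_{20} = 22; s_{21} = 20; s_{22} = 14.
Since (s_{21}, s_{22}) = (s_1, s_2) = (20, 14) (two consecutive terms determine the rest), the sequence is periodic with period 20.
The value 0 first appears (with n ≥ 3) at s_{17}.

17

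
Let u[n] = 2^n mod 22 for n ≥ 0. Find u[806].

Computing terms: u[0] = 1,  u[1] = 2,  u[2] = 4,  u[3] = 8,  u[4] = 16,  u[5] = 10,  u[6] = 20,  u[7] = 18,  u[8] = 14,  u[9] = 6,  u[10] = 12,  u[11] = 2.
Since u[11] = u[1] = 2, the sequence is eventually periodic: after a pre-period of length 1 it cycles with period 10.
For n ≥ 1, u[n] depends only on (n - 1) mod 10. (806 - 1) mod 10 = 5, so u[806] = u[6] = 20.

20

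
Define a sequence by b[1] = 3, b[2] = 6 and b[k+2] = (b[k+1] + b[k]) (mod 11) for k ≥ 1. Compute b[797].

Listing terms: b[1] = 3,  b[2] = 6,  b[3] = 9,  b[4] = 4,  b[5] = 2,  b[6] = 6,  b[7] = 8,  b[8] = 3,  b[9] = 0,  b[10] = 3,  b[11] = 3,  b[12] = 6.
Since (b[11], b[12]) = (b[1], b[2]) = (3, 6) (two consecutive terms determine the rest), the sequence is periodic with period 10.
So b[797] = b[1 + ((797-1) mod 10)] = b[7] = 8.

8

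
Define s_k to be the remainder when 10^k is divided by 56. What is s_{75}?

48

s_1 = 10; s_2 = 44; s_3 = 48; s_4 = 32; s_5 = 40; s_6 = 8; s_7 = 24; s_8 = 16; s_9 = 48.
Since s_9 = s_3 = 48, the sequence is eventually periodic: after a pre-period of length 2 it cycles with period 6.
For k ≥ 3, s_k depends only on (k - 3) mod 6. (75 - 3) mod 6 = 0, so s_{75} = s_3 = 48.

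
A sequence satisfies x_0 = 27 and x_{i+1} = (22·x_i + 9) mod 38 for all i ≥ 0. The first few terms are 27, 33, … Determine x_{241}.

x_0 = 27,  x_1 = 33,  x_2 = 13,  x_3 = 29,  x_4 = 1,  x_5 = 31,  x_6 = 7,  x_7 = 11,  x_8 = 23,  x_9 = 21,  x_{10} = 15,  x_{11} = 35,  x_{12} = 19,  x_{13} = 9,  x_{14} = 17,  x_{15} = 3,  x_{16} = 37,  x_{17} = 25,  x_{18} = 27.
The sequence repeats with period 18.
(241 - 0) mod 18 = 7, so x_{241} = x_7 = 11.

11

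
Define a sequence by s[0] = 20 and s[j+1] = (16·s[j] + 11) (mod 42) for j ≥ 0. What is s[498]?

s[0] = 20,  s[1] = 37,  s[2] = 15,  s[3] = 41,  s[4] = 37.
Since s[4] = s[1] = 37, the sequence is eventually periodic: after a pre-period of length 1 it cycles with period 3.
For j ≥ 1, s[j] depends only on (j - 1) mod 3. (498 - 1) mod 3 = 2, so s[498] = s[3] = 41.

41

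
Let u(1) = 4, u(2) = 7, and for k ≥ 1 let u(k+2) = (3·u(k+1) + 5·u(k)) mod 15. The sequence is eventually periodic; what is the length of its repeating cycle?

4

Computing terms: u(1) = 4,  u(2) = 7,  u(3) = 11,  u(4) = 8,  u(5) = 4,  u(6) = 7.
The sequence repeats with period 4.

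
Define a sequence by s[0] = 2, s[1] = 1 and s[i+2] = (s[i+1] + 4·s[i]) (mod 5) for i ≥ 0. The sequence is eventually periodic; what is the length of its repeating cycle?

6

We have s[0] = 2, s[1] = 1, s[2] = 4, s[3] = 3, s[4] = 4, s[5] = 1, s[6] = 2, s[7] = 1.
The sequence repeats with period 6.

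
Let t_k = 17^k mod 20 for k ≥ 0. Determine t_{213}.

17

Computing terms: t_0 = 1; t_1 = 17; t_2 = 9; t_3 = 13; t_4 = 1.
Since t_4 = t_0 = 1, the sequence is periodic with period 4.
So t_{213} = t_{0 + ((213-0) mod 4)} = t_1 = 17.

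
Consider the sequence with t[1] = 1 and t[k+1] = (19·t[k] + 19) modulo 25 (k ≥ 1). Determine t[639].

11

t[1] = 1,  t[2] = 13,  t[3] = 16,  t[4] = 23,  t[5] = 6,  t[6] = 8,  t[7] = 21,  t[8] = 18,  t[9] = 11,  t[10] = 3,  t[11] = 1.
Since t[11] = t[1] = 1, the sequence is periodic with period 10.
So t[639] = t[1 + ((639-1) mod 10)] = t[9] = 11.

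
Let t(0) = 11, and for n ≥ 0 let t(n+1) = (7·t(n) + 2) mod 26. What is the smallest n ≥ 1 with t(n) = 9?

2

Listing terms: t(0) = 11,  t(1) = 1,  t(2) = 9,  t(3) = 13,  t(4) = 15,  t(5) = 3,  t(6) = 23,  t(7) = 7,  t(8) = 25,  t(9) = 21,  t(10) = 19,  t(11) = 5,  t(12) = 11.
The sequence repeats with period 12.
The value 9 first appears (with n ≥ 1) at t(2).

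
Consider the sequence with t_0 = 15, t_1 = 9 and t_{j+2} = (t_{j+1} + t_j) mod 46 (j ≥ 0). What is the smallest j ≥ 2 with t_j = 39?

10

We have t_0 = 15,  t_1 = 9,  t_2 = 24,  t_3 = 33,  t_4 = 11,  t_5 = 44,  t_6 = 9,  t_7 = 7,  t_8 = 16,  t_9 = 23,  t_{10} = 39,  t_{11} = 16,  t_{12} = 9,  t_{13} = 25,  t_{14} = 34,  t_{15} = 13,  t_{16} = 1,  t_{17} = 14,  t_{18} = 15,  t_{19} = 29,  t_{20} = 44,  t_{21} = 27,  t_{22} = 25,  t_{23} = 6,  t_{24} = 31,  t_{25} = 37,  t_{26} = 22,  t_{27} = 13,  t_{28} = 35,  t_{29} = 2,  t_{30} = 37,  t_{31} = 39,  t_{32} = 30,  t_{33} = 23,  t_{34} = 7,  t_{35} = 30,  t_{36} = 37,  t_{37} = 21,  t_{38} = 12,  t_{39} = 33,  t_{40} = 45,  t_{41} = 32,  t_{42} = 31,  t_{43} = 17,  t_{44} = 2,  t_{45} = 19,  t_{46} = 21,  t_{47} = 40,  t_{48} = 15,  t_{49} = 9.
Since (t_{48}, t_{49}) = (t_0, t_1) = (15, 9) (two consecutive terms determine the rest), the sequence is periodic with period 48.
The value 39 first appears (with j ≥ 2) at t_{10}.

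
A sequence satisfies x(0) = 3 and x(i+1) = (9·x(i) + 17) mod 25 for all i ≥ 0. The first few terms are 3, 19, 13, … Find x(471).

19

Listing terms: x(0) = 3,  x(1) = 19,  x(2) = 13,  x(3) = 9,  x(4) = 23,  x(5) = 24,  x(6) = 8,  x(7) = 14,  x(8) = 18,  x(9) = 4,  x(10) = 3.
The sequence repeats with period 10.
So x(471) = x(0 + ((471-0) mod 10)) = x(1) = 19.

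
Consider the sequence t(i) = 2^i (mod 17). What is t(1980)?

t(0) = 1,  t(1) = 2,  t(2) = 4,  t(3) = 8,  t(4) = 16,  t(5) = 15,  t(6) = 13,  t(7) = 9,  t(8) = 1.
The sequence repeats with period 8.
(1980 - 0) mod 8 = 4, so t(1980) = t(4) = 16.

16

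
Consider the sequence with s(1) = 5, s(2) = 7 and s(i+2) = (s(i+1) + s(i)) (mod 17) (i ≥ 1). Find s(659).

11

Listing terms: s(1) = 5; s(2) = 7; s(3) = 12; s(4) = 2; s(5) = 14; s(6) = 16; s(7) = 13; s(8) = 12; s(9) = 8; s(10) = 3; s(11) = 11; s(12) = 14; s(13) = 8; s(14) = 5; s(15) = 13; s(16) = 1; s(17) = 14; s(18) = 15; s(19) = 12; s(20) = 10; s(21) = 5; s(22) = 15; s(23) = 3; s(24) = 1; s(25) = 4; s(26) = 5; s(27) = 9; s(28) = 14; s(29) = 6; s(30) = 3; s(31) = 9; s(32) = 12; s(33) = 4; s(34) = 16; s(35) = 3; s(36) = 2; s(37) = 5; s(38) = 7.
Since (s(37), s(38)) = (s(1), s(2)) = (5, 7) (two consecutive terms determine the rest), the sequence is periodic with period 36.
(659 - 1) mod 36 = 10, so s(659) = s(11) = 11.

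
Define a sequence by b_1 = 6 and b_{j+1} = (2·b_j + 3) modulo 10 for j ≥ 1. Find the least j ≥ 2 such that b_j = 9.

b_1 = 6,  b_2 = 5,  b_3 = 3,  b_4 = 9,  b_5 = 1,  b_6 = 5.
Since b_6 = b_2 = 5, the sequence is eventually periodic: after a pre-period of length 1 it cycles with period 4.
The value 9 first appears (with j ≥ 2) at b_4.

4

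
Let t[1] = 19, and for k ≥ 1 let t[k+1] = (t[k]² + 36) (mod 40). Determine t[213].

We have t[1] = 19; t[2] = 37; t[3] = 5; t[4] = 21; t[5] = 37.
Since t[5] = t[2] = 37, the sequence is eventually periodic: after a pre-period of length 1 it cycles with period 3.
For k ≥ 2, t[k] depends only on (k - 2) mod 3. (213 - 2) mod 3 = 1, so t[213] = t[3] = 5.

5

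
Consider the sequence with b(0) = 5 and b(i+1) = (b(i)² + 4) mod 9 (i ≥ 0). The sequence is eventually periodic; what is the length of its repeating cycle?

3

We have b(0) = 5,  b(1) = 2,  b(2) = 8,  b(3) = 5.
The sequence repeats with period 3.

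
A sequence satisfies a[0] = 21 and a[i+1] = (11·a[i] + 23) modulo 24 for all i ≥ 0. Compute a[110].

We have a[0] = 21, a[1] = 14, a[2] = 9, a[3] = 2, a[4] = 21.
Since a[4] = a[0] = 21, the sequence is periodic with period 4.
So a[110] = a[0 + ((110-0) mod 4)] = a[2] = 9.

9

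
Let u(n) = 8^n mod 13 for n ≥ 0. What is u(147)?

5

Computing terms: u(0) = 1; u(1) = 8; u(2) = 12; u(3) = 5; u(4) = 1.
The sequence repeats with period 4.
(147 - 0) mod 4 = 3, so u(147) = u(3) = 5.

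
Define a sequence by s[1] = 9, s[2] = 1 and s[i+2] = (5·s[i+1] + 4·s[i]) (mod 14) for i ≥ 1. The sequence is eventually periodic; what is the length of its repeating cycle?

Listing terms: s[1] = 9,  s[2] = 1,  s[3] = 13,  s[4] = 13,  s[5] = 5,  s[6] = 7,  s[7] = 13,  s[8] = 9,  s[9] = 13,  s[10] = 3,  s[11] = 11,  s[12] = 11,  s[13] = 1,  s[14] = 7,  s[15] = 11,  s[16] = 13,  s[17] = 11,  s[18] = 9,  s[19] = 5,  s[20] = 5,  s[21] = 3,  s[22] = 7,  s[23] = 5,  s[24] = 11,  s[25] = 5,  s[26] = 13,  s[27] = 1,  s[28] = 1,  s[29] = 9,  s[30] = 7,  s[31] = 1,  s[32] = 5,  s[33] = 1,  s[34] = 11,  s[35] = 3,  s[36] = 3,  s[37] = 13,  s[38] = 7,  s[39] = 3,  s[40] = 1,  s[41] = 3,  s[42] = 5,  s[43] = 9,  s[44] = 9,  s[45] = 11,  s[46] = 7,  s[47] = 9,  s[48] = 3,  s[49] = 9,  s[50] = 1.
The sequence repeats with period 48.

48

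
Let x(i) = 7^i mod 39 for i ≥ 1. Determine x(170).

x(1) = 7,  x(2) = 10,  x(3) = 31,  x(4) = 22,  x(5) = 37,  x(6) = 25,  x(7) = 19,  x(8) = 16,  x(9) = 34,  x(10) = 4,  x(11) = 28,  x(12) = 1,  x(13) = 7.
The sequence repeats with period 12.
So x(170) = x(1 + ((170-1) mod 12)) = x(2) = 10.

10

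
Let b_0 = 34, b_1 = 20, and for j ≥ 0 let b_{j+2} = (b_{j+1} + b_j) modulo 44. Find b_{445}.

4

b_0 = 34, b_1 = 20, b_2 = 10, b_3 = 30, b_4 = 40, b_5 = 26, b_6 = 22, b_7 = 4, b_8 = 26, b_9 = 30, b_{10} = 12, b_{11} = 42, b_{12} = 10, b_{13} = 8, b_{14} = 18, b_{15} = 26, b_{16} = 0, b_{17} = 26, b_{18} = 26, b_{19} = 8, b_{20} = 34, b_{21} = 42, b_{22} = 32, b_{23} = 30, b_{24} = 18, b_{25} = 4, b_{26} = 22, b_{27} = 26, b_{28} = 4, b_{29} = 30, b_{30} = 34, b_{31} = 20.
The sequence repeats with period 30.
So b_{445} = b_{0 + ((445-0) mod 30)} = b_{25} = 4.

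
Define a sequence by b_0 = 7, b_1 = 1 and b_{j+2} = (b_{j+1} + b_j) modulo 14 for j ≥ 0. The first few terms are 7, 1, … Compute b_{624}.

Computing terms: b_0 = 7,  b_1 = 1,  b_2 = 8,  b_3 = 9,  b_4 = 3,  b_5 = 12,  b_6 = 1,  b_7 = 13,  b_8 = 0,  b_9 = 13,  b_{10} = 13,  b_{11} = 12,  b_{12} = 11,  b_{13} = 9,  b_{14} = 6,  b_{15} = 1,  b_{16} = 7,  b_{17} = 8,  b_{18} = 1,  b_{19} = 9,  b_{20} = 10,  b_{21} = 5,  b_{22} = 1,  b_{23} = 6,  b_{24} = 7,  b_{25} = 13,  b_{26} = 6,  b_{27} = 5,  b_{28} = 11,  b_{29} = 2,  b_{30} = 13,  b_{31} = 1,  b_{32} = 0,  b_{33} = 1,  b_{34} = 1,  b_{35} = 2,  b_{36} = 3,  b_{37} = 5,  b_{38} = 8,  b_{39} = 13,  b_{40} = 7,  b_{41} = 6,  b_{42} = 13,  b_{43} = 5,  b_{44} = 4,  b_{45} = 9,  b_{46} = 13,  b_{47} = 8,  b_{48} = 7,  b_{49} = 1.
The sequence repeats with period 48.
(624 - 0) mod 48 = 0, so b_{624} = b_0 = 7.

7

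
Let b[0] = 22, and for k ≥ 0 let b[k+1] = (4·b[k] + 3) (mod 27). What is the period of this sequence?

9

We have b[0] = 22; b[1] = 10; b[2] = 16; b[3] = 13; b[4] = 1; b[5] = 7; b[6] = 4; b[7] = 19; b[8] = 25; b[9] = 22.
The sequence repeats with period 9.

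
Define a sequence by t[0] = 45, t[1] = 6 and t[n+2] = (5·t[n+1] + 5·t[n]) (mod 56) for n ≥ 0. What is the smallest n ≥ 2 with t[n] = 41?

11

We have t[0] = 45,  t[1] = 6,  t[2] = 31,  t[3] = 17,  t[4] = 16,  t[5] = 53,  t[6] = 9,  t[7] = 30,  t[8] = 27,  t[9] = 5,  t[10] = 48,  t[11] = 41,  t[12] = 53,  t[13] = 22,  t[14] = 39,  t[15] = 25,  t[16] = 40,  t[17] = 45,  t[18] = 33,  t[19] = 54,  t[20] = 43,  t[21] = 37,  t[22] = 8,  t[23] = 1,  t[24] = 45,  t[25] = 6.
Since (t[24], t[25]) = (t[0], t[1]) = (45, 6) (two consecutive terms determine the rest), the sequence is periodic with period 24.
The value 41 first appears (with n ≥ 2) at t[11].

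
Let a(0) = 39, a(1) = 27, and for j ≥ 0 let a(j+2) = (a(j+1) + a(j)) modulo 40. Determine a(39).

Listing terms: a(0) = 39, a(1) = 27, a(2) = 26, a(3) = 13, a(4) = 39, a(5) = 12, a(6) = 11, a(7) = 23, a(8) = 34, a(9) = 17, a(10) = 11, a(11) = 28, a(12) = 39, a(13) = 27.
The sequence repeats with period 12.
(39 - 0) mod 12 = 3, so a(39) = a(3) = 13.

13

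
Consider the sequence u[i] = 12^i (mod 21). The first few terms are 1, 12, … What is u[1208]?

We have u[0] = 1, u[1] = 12, u[2] = 18, u[3] = 6, u[4] = 9, u[5] = 3, u[6] = 15, u[7] = 12.
Since u[7] = u[1] = 12, the sequence is eventually periodic: after a pre-period of length 1 it cycles with period 6.
For i ≥ 1, u[i] depends only on (i - 1) mod 6. (1208 - 1) mod 6 = 1, so u[1208] = u[2] = 18.

18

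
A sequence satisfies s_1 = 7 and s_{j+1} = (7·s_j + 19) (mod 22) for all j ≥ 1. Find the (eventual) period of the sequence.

10

We have s_1 = 7,  s_2 = 2,  s_3 = 11,  s_4 = 8,  s_5 = 9,  s_6 = 16,  s_7 = 21,  s_8 = 12,  s_9 = 15,  s_{10} = 14,  s_{11} = 7.
The sequence repeats with period 10.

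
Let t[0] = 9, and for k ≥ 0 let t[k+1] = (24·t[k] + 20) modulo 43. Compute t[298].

34

t[0] = 9, t[1] = 21, t[2] = 8, t[3] = 40, t[4] = 34, t[5] = 19, t[6] = 3, t[7] = 6, t[8] = 35, t[9] = 0, t[10] = 20, t[11] = 27, t[12] = 23, t[13] = 13, t[14] = 31, t[15] = 33, t[16] = 38, t[17] = 29, t[18] = 28, t[19] = 4, t[20] = 30, t[21] = 9.
Since t[21] = t[0] = 9, the sequence is periodic with period 21.
So t[298] = t[0 + ((298-0) mod 21)] = t[4] = 34.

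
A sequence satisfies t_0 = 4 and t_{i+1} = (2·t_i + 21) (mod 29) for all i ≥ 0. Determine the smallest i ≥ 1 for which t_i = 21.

2

t_0 = 4; t_1 = 0; t_2 = 21; t_3 = 5; t_4 = 2; t_5 = 25; t_6 = 13; t_7 = 18; t_8 = 28; t_9 = 19; t_{10} = 1; t_{11} = 23; t_{12} = 9; t_{13} = 10; t_{14} = 12; t_{15} = 16; t_{16} = 24; t_{17} = 11; t_{18} = 14; t_{19} = 20; t_{20} = 3; t_{21} = 27; t_{22} = 17; t_{23} = 26; t_{24} = 15; t_{25} = 22; t_{26} = 7; t_{27} = 6; t_{28} = 4.
Since t_{28} = t_0 = 4, the sequence is periodic with period 28.
The value 21 first appears (with i ≥ 1) at t_2.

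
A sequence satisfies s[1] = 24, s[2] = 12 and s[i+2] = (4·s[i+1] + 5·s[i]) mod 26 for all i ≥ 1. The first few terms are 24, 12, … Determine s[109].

s[1] = 24,  s[2] = 12,  s[3] = 12,  s[4] = 4,  s[5] = 24,  s[6] = 12.
The sequence repeats with period 4.
So s[109] = s[1 + ((109-1) mod 4)] = s[1] = 24.

24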